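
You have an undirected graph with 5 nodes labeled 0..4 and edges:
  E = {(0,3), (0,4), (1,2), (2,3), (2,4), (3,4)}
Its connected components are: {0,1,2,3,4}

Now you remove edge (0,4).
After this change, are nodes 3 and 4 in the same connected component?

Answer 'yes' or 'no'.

Answer: yes

Derivation:
Initial components: {0,1,2,3,4}
Removing edge (0,4): not a bridge — component count unchanged at 1.
New components: {0,1,2,3,4}
Are 3 and 4 in the same component? yes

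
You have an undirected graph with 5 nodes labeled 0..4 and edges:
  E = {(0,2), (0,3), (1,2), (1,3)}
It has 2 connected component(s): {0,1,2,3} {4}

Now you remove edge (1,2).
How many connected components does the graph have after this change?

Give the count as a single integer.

Initial component count: 2
Remove (1,2): not a bridge. Count unchanged: 2.
  After removal, components: {0,1,2,3} {4}
New component count: 2

Answer: 2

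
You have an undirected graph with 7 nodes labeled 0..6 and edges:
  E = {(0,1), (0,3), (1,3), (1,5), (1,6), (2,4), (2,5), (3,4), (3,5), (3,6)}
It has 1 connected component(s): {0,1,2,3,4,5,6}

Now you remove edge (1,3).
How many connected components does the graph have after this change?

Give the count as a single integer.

Answer: 1

Derivation:
Initial component count: 1
Remove (1,3): not a bridge. Count unchanged: 1.
  After removal, components: {0,1,2,3,4,5,6}
New component count: 1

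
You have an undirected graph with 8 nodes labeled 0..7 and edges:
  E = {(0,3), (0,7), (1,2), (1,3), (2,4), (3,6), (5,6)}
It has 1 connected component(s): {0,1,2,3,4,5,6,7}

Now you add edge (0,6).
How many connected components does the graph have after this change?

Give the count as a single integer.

Answer: 1

Derivation:
Initial component count: 1
Add (0,6): endpoints already in same component. Count unchanged: 1.
New component count: 1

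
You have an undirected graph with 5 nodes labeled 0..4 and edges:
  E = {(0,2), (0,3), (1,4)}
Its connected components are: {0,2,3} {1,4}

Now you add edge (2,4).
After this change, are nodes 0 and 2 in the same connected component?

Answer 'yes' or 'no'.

Answer: yes

Derivation:
Initial components: {0,2,3} {1,4}
Adding edge (2,4): merges {0,2,3} and {1,4}.
New components: {0,1,2,3,4}
Are 0 and 2 in the same component? yes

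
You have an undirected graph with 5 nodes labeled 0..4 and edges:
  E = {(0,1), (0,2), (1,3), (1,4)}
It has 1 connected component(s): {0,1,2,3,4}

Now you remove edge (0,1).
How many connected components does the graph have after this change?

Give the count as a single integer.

Initial component count: 1
Remove (0,1): it was a bridge. Count increases: 1 -> 2.
  After removal, components: {0,2} {1,3,4}
New component count: 2

Answer: 2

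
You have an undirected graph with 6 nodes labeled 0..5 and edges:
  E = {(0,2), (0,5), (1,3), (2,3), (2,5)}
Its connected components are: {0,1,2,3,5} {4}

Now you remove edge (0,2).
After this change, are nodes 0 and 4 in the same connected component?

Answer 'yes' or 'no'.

Answer: no

Derivation:
Initial components: {0,1,2,3,5} {4}
Removing edge (0,2): not a bridge — component count unchanged at 2.
New components: {0,1,2,3,5} {4}
Are 0 and 4 in the same component? no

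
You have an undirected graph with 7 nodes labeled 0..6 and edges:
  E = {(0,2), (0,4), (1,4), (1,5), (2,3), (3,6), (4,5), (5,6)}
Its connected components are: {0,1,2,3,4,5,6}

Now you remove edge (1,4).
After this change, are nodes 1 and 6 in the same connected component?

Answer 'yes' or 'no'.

Answer: yes

Derivation:
Initial components: {0,1,2,3,4,5,6}
Removing edge (1,4): not a bridge — component count unchanged at 1.
New components: {0,1,2,3,4,5,6}
Are 1 and 6 in the same component? yes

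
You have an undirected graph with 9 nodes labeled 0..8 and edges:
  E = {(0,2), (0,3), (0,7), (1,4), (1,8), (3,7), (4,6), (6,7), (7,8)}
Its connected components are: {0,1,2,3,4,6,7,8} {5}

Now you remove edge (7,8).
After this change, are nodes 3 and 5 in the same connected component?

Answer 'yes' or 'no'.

Initial components: {0,1,2,3,4,6,7,8} {5}
Removing edge (7,8): not a bridge — component count unchanged at 2.
New components: {0,1,2,3,4,6,7,8} {5}
Are 3 and 5 in the same component? no

Answer: no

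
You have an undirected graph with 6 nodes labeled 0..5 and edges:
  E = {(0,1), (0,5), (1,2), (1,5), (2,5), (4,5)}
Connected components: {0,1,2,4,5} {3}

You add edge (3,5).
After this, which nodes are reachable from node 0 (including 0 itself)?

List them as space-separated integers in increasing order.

Answer: 0 1 2 3 4 5

Derivation:
Before: nodes reachable from 0: {0,1,2,4,5}
Adding (3,5): merges 0's component with another. Reachability grows.
After: nodes reachable from 0: {0,1,2,3,4,5}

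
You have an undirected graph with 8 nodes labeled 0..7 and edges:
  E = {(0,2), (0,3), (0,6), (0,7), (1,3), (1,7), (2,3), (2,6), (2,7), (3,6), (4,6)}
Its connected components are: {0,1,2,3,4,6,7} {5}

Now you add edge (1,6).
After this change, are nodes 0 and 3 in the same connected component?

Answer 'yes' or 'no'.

Answer: yes

Derivation:
Initial components: {0,1,2,3,4,6,7} {5}
Adding edge (1,6): both already in same component {0,1,2,3,4,6,7}. No change.
New components: {0,1,2,3,4,6,7} {5}
Are 0 and 3 in the same component? yes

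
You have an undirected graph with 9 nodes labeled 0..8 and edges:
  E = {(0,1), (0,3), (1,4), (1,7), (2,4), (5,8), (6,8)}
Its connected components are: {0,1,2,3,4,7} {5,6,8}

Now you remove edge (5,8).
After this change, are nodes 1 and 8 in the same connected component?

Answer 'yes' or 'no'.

Initial components: {0,1,2,3,4,7} {5,6,8}
Removing edge (5,8): it was a bridge — component count 2 -> 3.
New components: {0,1,2,3,4,7} {5} {6,8}
Are 1 and 8 in the same component? no

Answer: no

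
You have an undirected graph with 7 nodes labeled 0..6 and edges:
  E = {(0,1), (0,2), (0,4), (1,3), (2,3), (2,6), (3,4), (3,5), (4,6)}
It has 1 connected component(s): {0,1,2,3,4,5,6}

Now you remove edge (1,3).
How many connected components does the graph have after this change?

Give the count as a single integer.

Initial component count: 1
Remove (1,3): not a bridge. Count unchanged: 1.
  After removal, components: {0,1,2,3,4,5,6}
New component count: 1

Answer: 1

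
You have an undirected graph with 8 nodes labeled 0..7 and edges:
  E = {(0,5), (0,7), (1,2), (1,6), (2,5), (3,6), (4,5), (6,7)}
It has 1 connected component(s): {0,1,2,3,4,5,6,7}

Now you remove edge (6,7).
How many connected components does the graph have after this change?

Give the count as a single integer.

Initial component count: 1
Remove (6,7): not a bridge. Count unchanged: 1.
  After removal, components: {0,1,2,3,4,5,6,7}
New component count: 1

Answer: 1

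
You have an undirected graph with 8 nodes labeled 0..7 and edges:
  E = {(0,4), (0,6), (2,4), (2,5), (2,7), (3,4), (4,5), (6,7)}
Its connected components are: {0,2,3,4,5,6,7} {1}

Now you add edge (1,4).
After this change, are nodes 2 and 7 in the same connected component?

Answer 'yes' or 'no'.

Answer: yes

Derivation:
Initial components: {0,2,3,4,5,6,7} {1}
Adding edge (1,4): merges {1} and {0,2,3,4,5,6,7}.
New components: {0,1,2,3,4,5,6,7}
Are 2 and 7 in the same component? yes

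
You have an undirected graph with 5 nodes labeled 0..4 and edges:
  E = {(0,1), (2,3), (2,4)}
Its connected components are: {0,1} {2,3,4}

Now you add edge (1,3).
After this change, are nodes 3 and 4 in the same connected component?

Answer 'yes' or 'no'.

Initial components: {0,1} {2,3,4}
Adding edge (1,3): merges {0,1} and {2,3,4}.
New components: {0,1,2,3,4}
Are 3 and 4 in the same component? yes

Answer: yes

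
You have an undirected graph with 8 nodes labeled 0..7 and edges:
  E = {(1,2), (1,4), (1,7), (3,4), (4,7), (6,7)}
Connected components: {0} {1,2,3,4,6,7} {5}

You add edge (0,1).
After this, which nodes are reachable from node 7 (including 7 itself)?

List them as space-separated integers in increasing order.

Before: nodes reachable from 7: {1,2,3,4,6,7}
Adding (0,1): merges 7's component with another. Reachability grows.
After: nodes reachable from 7: {0,1,2,3,4,6,7}

Answer: 0 1 2 3 4 6 7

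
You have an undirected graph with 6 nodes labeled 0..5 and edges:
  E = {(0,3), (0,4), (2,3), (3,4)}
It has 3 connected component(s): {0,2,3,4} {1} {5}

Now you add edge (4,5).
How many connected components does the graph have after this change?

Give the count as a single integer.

Initial component count: 3
Add (4,5): merges two components. Count decreases: 3 -> 2.
New component count: 2

Answer: 2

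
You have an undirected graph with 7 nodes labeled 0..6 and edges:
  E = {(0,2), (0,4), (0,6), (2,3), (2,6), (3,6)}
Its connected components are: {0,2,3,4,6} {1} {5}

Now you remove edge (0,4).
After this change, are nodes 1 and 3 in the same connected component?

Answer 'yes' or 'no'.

Initial components: {0,2,3,4,6} {1} {5}
Removing edge (0,4): it was a bridge — component count 3 -> 4.
New components: {0,2,3,6} {1} {4} {5}
Are 1 and 3 in the same component? no

Answer: no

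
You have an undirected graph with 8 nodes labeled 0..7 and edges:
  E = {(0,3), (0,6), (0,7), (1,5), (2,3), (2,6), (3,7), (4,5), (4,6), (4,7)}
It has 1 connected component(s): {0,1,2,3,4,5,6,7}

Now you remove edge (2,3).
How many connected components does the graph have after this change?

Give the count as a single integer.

Answer: 1

Derivation:
Initial component count: 1
Remove (2,3): not a bridge. Count unchanged: 1.
  After removal, components: {0,1,2,3,4,5,6,7}
New component count: 1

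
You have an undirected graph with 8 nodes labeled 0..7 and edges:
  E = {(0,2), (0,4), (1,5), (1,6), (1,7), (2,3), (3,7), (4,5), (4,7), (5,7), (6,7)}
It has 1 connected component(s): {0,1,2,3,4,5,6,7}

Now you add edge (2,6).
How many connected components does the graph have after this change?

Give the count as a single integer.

Answer: 1

Derivation:
Initial component count: 1
Add (2,6): endpoints already in same component. Count unchanged: 1.
New component count: 1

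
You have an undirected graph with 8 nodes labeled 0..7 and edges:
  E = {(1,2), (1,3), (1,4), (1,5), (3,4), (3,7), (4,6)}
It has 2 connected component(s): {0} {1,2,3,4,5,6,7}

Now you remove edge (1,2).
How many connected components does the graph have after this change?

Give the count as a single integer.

Initial component count: 2
Remove (1,2): it was a bridge. Count increases: 2 -> 3.
  After removal, components: {0} {1,3,4,5,6,7} {2}
New component count: 3

Answer: 3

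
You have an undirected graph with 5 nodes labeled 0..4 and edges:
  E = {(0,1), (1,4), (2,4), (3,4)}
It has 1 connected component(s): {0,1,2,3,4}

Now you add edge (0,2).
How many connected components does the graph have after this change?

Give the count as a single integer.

Answer: 1

Derivation:
Initial component count: 1
Add (0,2): endpoints already in same component. Count unchanged: 1.
New component count: 1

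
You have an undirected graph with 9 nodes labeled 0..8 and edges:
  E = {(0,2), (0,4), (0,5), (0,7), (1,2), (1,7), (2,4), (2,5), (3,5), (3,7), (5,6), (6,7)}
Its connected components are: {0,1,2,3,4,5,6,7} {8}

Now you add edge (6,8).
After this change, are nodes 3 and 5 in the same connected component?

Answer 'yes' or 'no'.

Initial components: {0,1,2,3,4,5,6,7} {8}
Adding edge (6,8): merges {0,1,2,3,4,5,6,7} and {8}.
New components: {0,1,2,3,4,5,6,7,8}
Are 3 and 5 in the same component? yes

Answer: yes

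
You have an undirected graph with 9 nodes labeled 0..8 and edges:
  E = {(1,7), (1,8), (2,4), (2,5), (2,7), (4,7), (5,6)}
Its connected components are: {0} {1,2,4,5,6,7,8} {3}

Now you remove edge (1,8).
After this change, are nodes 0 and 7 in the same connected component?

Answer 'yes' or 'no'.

Initial components: {0} {1,2,4,5,6,7,8} {3}
Removing edge (1,8): it was a bridge — component count 3 -> 4.
New components: {0} {1,2,4,5,6,7} {3} {8}
Are 0 and 7 in the same component? no

Answer: no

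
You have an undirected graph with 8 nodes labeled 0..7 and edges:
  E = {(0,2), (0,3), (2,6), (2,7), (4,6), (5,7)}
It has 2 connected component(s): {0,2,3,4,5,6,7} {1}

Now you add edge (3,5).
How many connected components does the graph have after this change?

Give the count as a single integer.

Answer: 2

Derivation:
Initial component count: 2
Add (3,5): endpoints already in same component. Count unchanged: 2.
New component count: 2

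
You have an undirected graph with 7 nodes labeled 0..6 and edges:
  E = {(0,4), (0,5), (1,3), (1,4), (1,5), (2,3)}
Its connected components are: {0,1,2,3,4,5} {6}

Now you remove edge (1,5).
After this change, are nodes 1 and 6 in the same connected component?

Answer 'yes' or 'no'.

Answer: no

Derivation:
Initial components: {0,1,2,3,4,5} {6}
Removing edge (1,5): not a bridge — component count unchanged at 2.
New components: {0,1,2,3,4,5} {6}
Are 1 and 6 in the same component? no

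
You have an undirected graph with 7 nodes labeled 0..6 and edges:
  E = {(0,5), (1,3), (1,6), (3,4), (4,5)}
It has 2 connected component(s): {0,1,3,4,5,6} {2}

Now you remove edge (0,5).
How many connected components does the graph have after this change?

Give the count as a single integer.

Answer: 3

Derivation:
Initial component count: 2
Remove (0,5): it was a bridge. Count increases: 2 -> 3.
  After removal, components: {0} {1,3,4,5,6} {2}
New component count: 3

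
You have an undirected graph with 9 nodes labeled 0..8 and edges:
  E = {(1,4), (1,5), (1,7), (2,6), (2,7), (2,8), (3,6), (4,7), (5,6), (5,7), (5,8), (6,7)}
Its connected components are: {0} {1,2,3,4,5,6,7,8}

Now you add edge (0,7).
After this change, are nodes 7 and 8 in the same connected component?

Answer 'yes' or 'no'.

Initial components: {0} {1,2,3,4,5,6,7,8}
Adding edge (0,7): merges {0} and {1,2,3,4,5,6,7,8}.
New components: {0,1,2,3,4,5,6,7,8}
Are 7 and 8 in the same component? yes

Answer: yes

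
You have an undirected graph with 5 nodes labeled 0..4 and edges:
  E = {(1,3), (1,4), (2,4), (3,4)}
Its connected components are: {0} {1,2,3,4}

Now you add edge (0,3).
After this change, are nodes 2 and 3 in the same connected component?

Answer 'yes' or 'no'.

Initial components: {0} {1,2,3,4}
Adding edge (0,3): merges {0} and {1,2,3,4}.
New components: {0,1,2,3,4}
Are 2 and 3 in the same component? yes

Answer: yes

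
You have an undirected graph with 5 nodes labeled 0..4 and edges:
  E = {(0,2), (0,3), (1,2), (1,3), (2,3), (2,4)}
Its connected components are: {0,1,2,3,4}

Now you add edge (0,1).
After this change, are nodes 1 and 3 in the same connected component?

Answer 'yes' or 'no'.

Answer: yes

Derivation:
Initial components: {0,1,2,3,4}
Adding edge (0,1): both already in same component {0,1,2,3,4}. No change.
New components: {0,1,2,3,4}
Are 1 and 3 in the same component? yes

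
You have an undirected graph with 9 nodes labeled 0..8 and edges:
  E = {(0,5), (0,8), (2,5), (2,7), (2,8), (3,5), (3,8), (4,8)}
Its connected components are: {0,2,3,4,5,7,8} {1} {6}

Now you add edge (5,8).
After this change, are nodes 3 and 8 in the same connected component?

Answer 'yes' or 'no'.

Answer: yes

Derivation:
Initial components: {0,2,3,4,5,7,8} {1} {6}
Adding edge (5,8): both already in same component {0,2,3,4,5,7,8}. No change.
New components: {0,2,3,4,5,7,8} {1} {6}
Are 3 and 8 in the same component? yes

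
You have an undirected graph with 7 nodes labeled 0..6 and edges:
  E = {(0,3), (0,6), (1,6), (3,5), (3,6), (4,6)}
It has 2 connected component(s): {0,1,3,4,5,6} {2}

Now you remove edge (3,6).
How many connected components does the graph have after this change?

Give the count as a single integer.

Initial component count: 2
Remove (3,6): not a bridge. Count unchanged: 2.
  After removal, components: {0,1,3,4,5,6} {2}
New component count: 2

Answer: 2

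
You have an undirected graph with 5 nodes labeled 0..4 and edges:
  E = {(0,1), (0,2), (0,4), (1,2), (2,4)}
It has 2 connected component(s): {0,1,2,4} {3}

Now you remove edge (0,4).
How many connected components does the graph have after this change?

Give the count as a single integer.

Answer: 2

Derivation:
Initial component count: 2
Remove (0,4): not a bridge. Count unchanged: 2.
  After removal, components: {0,1,2,4} {3}
New component count: 2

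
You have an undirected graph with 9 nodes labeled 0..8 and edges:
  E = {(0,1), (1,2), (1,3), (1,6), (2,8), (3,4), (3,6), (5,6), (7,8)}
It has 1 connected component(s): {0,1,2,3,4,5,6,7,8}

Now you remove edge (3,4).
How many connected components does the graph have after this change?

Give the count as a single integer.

Answer: 2

Derivation:
Initial component count: 1
Remove (3,4): it was a bridge. Count increases: 1 -> 2.
  After removal, components: {0,1,2,3,5,6,7,8} {4}
New component count: 2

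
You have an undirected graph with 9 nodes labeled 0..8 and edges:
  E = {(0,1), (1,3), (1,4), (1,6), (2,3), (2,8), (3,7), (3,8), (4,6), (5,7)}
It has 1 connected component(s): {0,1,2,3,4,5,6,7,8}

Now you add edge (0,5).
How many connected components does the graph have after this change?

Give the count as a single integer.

Initial component count: 1
Add (0,5): endpoints already in same component. Count unchanged: 1.
New component count: 1

Answer: 1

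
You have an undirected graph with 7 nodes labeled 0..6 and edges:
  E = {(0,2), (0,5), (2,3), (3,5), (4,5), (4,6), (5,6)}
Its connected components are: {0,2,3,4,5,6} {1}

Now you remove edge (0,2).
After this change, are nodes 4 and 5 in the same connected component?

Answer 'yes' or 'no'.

Answer: yes

Derivation:
Initial components: {0,2,3,4,5,6} {1}
Removing edge (0,2): not a bridge — component count unchanged at 2.
New components: {0,2,3,4,5,6} {1}
Are 4 and 5 in the same component? yes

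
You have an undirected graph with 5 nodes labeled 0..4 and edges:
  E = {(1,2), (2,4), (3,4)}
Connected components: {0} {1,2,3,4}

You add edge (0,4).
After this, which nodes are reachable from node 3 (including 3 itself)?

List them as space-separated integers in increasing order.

Before: nodes reachable from 3: {1,2,3,4}
Adding (0,4): merges 3's component with another. Reachability grows.
After: nodes reachable from 3: {0,1,2,3,4}

Answer: 0 1 2 3 4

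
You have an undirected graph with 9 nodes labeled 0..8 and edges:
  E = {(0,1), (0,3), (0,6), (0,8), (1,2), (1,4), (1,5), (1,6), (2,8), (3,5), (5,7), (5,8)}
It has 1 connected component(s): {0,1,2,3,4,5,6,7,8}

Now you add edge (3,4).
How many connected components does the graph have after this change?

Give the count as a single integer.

Answer: 1

Derivation:
Initial component count: 1
Add (3,4): endpoints already in same component. Count unchanged: 1.
New component count: 1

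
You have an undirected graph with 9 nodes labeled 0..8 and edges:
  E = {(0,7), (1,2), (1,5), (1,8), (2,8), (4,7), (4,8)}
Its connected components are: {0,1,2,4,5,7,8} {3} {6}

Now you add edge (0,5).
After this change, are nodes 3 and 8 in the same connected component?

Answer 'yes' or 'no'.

Answer: no

Derivation:
Initial components: {0,1,2,4,5,7,8} {3} {6}
Adding edge (0,5): both already in same component {0,1,2,4,5,7,8}. No change.
New components: {0,1,2,4,5,7,8} {3} {6}
Are 3 and 8 in the same component? no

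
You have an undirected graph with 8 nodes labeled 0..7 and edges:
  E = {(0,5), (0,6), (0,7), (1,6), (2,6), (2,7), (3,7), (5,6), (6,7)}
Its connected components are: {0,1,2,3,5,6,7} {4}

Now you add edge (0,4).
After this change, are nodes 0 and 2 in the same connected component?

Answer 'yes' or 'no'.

Answer: yes

Derivation:
Initial components: {0,1,2,3,5,6,7} {4}
Adding edge (0,4): merges {0,1,2,3,5,6,7} and {4}.
New components: {0,1,2,3,4,5,6,7}
Are 0 and 2 in the same component? yes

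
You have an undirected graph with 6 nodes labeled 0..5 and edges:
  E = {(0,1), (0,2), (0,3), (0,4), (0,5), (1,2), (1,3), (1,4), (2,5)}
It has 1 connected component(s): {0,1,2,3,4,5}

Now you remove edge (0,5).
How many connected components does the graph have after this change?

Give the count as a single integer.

Initial component count: 1
Remove (0,5): not a bridge. Count unchanged: 1.
  After removal, components: {0,1,2,3,4,5}
New component count: 1

Answer: 1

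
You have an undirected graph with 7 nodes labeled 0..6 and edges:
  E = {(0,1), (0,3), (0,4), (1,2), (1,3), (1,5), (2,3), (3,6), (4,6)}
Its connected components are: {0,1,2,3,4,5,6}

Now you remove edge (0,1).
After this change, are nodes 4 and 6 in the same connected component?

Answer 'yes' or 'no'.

Initial components: {0,1,2,3,4,5,6}
Removing edge (0,1): not a bridge — component count unchanged at 1.
New components: {0,1,2,3,4,5,6}
Are 4 and 6 in the same component? yes

Answer: yes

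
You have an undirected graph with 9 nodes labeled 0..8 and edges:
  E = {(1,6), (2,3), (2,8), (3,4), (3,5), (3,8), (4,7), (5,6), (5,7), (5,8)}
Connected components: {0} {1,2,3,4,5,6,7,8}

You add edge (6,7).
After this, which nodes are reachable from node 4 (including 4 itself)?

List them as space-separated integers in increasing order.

Before: nodes reachable from 4: {1,2,3,4,5,6,7,8}
Adding (6,7): both endpoints already in same component. Reachability from 4 unchanged.
After: nodes reachable from 4: {1,2,3,4,5,6,7,8}

Answer: 1 2 3 4 5 6 7 8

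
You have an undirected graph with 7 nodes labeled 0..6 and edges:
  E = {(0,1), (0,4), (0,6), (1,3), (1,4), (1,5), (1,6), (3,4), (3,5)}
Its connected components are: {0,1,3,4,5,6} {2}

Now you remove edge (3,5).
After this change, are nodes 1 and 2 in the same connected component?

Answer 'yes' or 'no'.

Initial components: {0,1,3,4,5,6} {2}
Removing edge (3,5): not a bridge — component count unchanged at 2.
New components: {0,1,3,4,5,6} {2}
Are 1 and 2 in the same component? no

Answer: no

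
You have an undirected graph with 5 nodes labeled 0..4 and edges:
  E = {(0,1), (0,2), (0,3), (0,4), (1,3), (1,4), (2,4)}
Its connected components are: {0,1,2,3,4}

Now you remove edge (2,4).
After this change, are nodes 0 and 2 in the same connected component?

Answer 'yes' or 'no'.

Initial components: {0,1,2,3,4}
Removing edge (2,4): not a bridge — component count unchanged at 1.
New components: {0,1,2,3,4}
Are 0 and 2 in the same component? yes

Answer: yes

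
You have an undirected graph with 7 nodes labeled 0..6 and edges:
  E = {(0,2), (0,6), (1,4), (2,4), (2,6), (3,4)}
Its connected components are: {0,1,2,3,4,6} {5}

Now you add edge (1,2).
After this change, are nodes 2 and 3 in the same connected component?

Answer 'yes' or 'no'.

Answer: yes

Derivation:
Initial components: {0,1,2,3,4,6} {5}
Adding edge (1,2): both already in same component {0,1,2,3,4,6}. No change.
New components: {0,1,2,3,4,6} {5}
Are 2 and 3 in the same component? yes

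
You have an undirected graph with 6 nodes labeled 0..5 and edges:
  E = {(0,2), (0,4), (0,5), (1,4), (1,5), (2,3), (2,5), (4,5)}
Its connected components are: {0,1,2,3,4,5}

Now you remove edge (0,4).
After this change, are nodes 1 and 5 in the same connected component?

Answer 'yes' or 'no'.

Initial components: {0,1,2,3,4,5}
Removing edge (0,4): not a bridge — component count unchanged at 1.
New components: {0,1,2,3,4,5}
Are 1 and 5 in the same component? yes

Answer: yes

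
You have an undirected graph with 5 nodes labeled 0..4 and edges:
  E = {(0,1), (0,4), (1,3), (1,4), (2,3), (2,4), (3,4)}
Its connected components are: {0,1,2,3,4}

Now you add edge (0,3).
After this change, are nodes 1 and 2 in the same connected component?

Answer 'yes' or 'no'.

Initial components: {0,1,2,3,4}
Adding edge (0,3): both already in same component {0,1,2,3,4}. No change.
New components: {0,1,2,3,4}
Are 1 and 2 in the same component? yes

Answer: yes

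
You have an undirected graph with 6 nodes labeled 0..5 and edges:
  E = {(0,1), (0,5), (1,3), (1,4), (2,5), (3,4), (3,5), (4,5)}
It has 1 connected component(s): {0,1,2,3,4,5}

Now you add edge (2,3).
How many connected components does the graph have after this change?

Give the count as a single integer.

Answer: 1

Derivation:
Initial component count: 1
Add (2,3): endpoints already in same component. Count unchanged: 1.
New component count: 1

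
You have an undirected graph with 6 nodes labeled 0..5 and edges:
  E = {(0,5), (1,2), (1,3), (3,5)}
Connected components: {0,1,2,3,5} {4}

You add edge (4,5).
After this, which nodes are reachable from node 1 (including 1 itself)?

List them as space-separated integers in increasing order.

Answer: 0 1 2 3 4 5

Derivation:
Before: nodes reachable from 1: {0,1,2,3,5}
Adding (4,5): merges 1's component with another. Reachability grows.
After: nodes reachable from 1: {0,1,2,3,4,5}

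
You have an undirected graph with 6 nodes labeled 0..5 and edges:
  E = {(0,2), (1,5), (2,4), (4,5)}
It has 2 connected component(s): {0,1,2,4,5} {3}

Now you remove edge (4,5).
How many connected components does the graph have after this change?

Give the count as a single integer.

Answer: 3

Derivation:
Initial component count: 2
Remove (4,5): it was a bridge. Count increases: 2 -> 3.
  After removal, components: {0,2,4} {1,5} {3}
New component count: 3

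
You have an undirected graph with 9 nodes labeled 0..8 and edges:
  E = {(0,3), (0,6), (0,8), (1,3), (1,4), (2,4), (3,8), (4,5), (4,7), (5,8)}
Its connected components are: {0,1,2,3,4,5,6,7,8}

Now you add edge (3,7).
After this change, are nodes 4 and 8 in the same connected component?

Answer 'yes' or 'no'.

Initial components: {0,1,2,3,4,5,6,7,8}
Adding edge (3,7): both already in same component {0,1,2,3,4,5,6,7,8}. No change.
New components: {0,1,2,3,4,5,6,7,8}
Are 4 and 8 in the same component? yes

Answer: yes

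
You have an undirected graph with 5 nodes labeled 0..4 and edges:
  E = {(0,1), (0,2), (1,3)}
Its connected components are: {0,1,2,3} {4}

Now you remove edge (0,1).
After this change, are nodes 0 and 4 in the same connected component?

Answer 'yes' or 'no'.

Answer: no

Derivation:
Initial components: {0,1,2,3} {4}
Removing edge (0,1): it was a bridge — component count 2 -> 3.
New components: {0,2} {1,3} {4}
Are 0 and 4 in the same component? no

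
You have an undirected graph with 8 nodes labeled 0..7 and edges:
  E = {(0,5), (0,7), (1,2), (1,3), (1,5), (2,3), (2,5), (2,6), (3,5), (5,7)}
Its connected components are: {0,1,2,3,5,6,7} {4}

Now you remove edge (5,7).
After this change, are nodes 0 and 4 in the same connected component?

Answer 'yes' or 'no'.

Initial components: {0,1,2,3,5,6,7} {4}
Removing edge (5,7): not a bridge — component count unchanged at 2.
New components: {0,1,2,3,5,6,7} {4}
Are 0 and 4 in the same component? no

Answer: no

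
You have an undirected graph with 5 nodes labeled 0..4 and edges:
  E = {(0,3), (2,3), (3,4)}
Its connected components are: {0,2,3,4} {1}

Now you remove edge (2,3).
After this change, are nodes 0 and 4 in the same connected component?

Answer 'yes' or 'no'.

Initial components: {0,2,3,4} {1}
Removing edge (2,3): it was a bridge — component count 2 -> 3.
New components: {0,3,4} {1} {2}
Are 0 and 4 in the same component? yes

Answer: yes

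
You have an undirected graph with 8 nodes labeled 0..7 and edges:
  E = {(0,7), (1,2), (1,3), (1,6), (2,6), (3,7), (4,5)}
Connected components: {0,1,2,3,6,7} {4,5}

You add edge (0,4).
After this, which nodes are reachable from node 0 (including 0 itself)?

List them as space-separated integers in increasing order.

Before: nodes reachable from 0: {0,1,2,3,6,7}
Adding (0,4): merges 0's component with another. Reachability grows.
After: nodes reachable from 0: {0,1,2,3,4,5,6,7}

Answer: 0 1 2 3 4 5 6 7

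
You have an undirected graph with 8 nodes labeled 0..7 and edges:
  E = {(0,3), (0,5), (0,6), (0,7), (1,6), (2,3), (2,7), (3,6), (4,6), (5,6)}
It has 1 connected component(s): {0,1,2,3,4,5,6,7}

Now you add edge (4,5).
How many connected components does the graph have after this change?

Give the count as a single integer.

Initial component count: 1
Add (4,5): endpoints already in same component. Count unchanged: 1.
New component count: 1

Answer: 1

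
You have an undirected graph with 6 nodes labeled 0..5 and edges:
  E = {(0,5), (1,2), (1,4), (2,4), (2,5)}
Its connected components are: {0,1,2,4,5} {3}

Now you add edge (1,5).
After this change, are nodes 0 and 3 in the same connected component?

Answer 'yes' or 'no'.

Answer: no

Derivation:
Initial components: {0,1,2,4,5} {3}
Adding edge (1,5): both already in same component {0,1,2,4,5}. No change.
New components: {0,1,2,4,5} {3}
Are 0 and 3 in the same component? no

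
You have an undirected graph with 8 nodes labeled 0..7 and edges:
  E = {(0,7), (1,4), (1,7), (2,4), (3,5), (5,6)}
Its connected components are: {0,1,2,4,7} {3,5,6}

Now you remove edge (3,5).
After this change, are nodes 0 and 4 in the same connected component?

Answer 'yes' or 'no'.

Answer: yes

Derivation:
Initial components: {0,1,2,4,7} {3,5,6}
Removing edge (3,5): it was a bridge — component count 2 -> 3.
New components: {0,1,2,4,7} {3} {5,6}
Are 0 and 4 in the same component? yes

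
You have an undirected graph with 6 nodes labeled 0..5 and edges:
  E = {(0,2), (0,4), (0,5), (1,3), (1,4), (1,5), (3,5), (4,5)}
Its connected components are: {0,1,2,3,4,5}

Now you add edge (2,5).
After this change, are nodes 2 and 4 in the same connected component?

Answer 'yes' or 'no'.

Answer: yes

Derivation:
Initial components: {0,1,2,3,4,5}
Adding edge (2,5): both already in same component {0,1,2,3,4,5}. No change.
New components: {0,1,2,3,4,5}
Are 2 and 4 in the same component? yes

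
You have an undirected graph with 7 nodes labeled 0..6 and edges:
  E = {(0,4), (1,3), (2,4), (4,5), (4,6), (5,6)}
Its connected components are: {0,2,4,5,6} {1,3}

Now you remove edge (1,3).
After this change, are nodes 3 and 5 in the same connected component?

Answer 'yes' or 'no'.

Initial components: {0,2,4,5,6} {1,3}
Removing edge (1,3): it was a bridge — component count 2 -> 3.
New components: {0,2,4,5,6} {1} {3}
Are 3 and 5 in the same component? no

Answer: no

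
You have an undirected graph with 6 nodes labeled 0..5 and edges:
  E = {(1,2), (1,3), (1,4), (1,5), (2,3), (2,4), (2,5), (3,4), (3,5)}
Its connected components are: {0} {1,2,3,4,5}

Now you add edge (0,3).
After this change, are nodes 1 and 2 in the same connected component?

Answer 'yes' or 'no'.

Answer: yes

Derivation:
Initial components: {0} {1,2,3,4,5}
Adding edge (0,3): merges {0} and {1,2,3,4,5}.
New components: {0,1,2,3,4,5}
Are 1 and 2 in the same component? yes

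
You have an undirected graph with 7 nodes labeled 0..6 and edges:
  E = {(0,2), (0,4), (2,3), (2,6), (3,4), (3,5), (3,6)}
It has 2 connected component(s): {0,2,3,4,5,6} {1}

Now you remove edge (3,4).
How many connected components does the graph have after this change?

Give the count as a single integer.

Initial component count: 2
Remove (3,4): not a bridge. Count unchanged: 2.
  After removal, components: {0,2,3,4,5,6} {1}
New component count: 2

Answer: 2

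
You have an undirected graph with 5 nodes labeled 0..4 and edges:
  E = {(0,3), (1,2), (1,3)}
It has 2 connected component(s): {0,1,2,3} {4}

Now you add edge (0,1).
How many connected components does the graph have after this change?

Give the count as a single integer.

Answer: 2

Derivation:
Initial component count: 2
Add (0,1): endpoints already in same component. Count unchanged: 2.
New component count: 2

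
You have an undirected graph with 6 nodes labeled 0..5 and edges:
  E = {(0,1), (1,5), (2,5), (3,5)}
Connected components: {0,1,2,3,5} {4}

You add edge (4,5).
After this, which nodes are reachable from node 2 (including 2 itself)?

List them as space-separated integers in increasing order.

Before: nodes reachable from 2: {0,1,2,3,5}
Adding (4,5): merges 2's component with another. Reachability grows.
After: nodes reachable from 2: {0,1,2,3,4,5}

Answer: 0 1 2 3 4 5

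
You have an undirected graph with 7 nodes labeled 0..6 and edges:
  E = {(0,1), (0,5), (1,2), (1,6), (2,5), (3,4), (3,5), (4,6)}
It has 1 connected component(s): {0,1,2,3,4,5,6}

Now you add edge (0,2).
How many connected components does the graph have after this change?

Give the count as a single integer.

Initial component count: 1
Add (0,2): endpoints already in same component. Count unchanged: 1.
New component count: 1

Answer: 1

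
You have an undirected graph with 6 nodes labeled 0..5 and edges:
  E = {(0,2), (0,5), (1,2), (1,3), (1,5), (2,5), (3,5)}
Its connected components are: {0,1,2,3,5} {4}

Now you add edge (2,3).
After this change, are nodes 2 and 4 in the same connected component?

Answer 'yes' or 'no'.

Initial components: {0,1,2,3,5} {4}
Adding edge (2,3): both already in same component {0,1,2,3,5}. No change.
New components: {0,1,2,3,5} {4}
Are 2 and 4 in the same component? no

Answer: no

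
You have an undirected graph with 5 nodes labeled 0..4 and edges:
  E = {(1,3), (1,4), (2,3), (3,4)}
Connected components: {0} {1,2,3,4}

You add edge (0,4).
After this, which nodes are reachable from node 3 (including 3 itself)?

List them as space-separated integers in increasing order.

Before: nodes reachable from 3: {1,2,3,4}
Adding (0,4): merges 3's component with another. Reachability grows.
After: nodes reachable from 3: {0,1,2,3,4}

Answer: 0 1 2 3 4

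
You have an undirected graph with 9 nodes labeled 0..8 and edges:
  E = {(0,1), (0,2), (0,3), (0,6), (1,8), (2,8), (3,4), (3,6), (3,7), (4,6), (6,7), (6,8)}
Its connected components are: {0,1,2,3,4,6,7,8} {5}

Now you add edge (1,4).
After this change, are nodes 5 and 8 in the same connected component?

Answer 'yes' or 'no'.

Answer: no

Derivation:
Initial components: {0,1,2,3,4,6,7,8} {5}
Adding edge (1,4): both already in same component {0,1,2,3,4,6,7,8}. No change.
New components: {0,1,2,3,4,6,7,8} {5}
Are 5 and 8 in the same component? no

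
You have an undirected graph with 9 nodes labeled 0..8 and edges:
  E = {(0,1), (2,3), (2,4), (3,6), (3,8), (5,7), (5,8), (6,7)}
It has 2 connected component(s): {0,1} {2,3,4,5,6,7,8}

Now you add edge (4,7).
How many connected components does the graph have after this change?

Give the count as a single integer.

Answer: 2

Derivation:
Initial component count: 2
Add (4,7): endpoints already in same component. Count unchanged: 2.
New component count: 2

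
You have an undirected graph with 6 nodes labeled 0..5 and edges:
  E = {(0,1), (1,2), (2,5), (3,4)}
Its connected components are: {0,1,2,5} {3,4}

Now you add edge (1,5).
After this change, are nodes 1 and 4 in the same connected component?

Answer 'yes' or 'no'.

Answer: no

Derivation:
Initial components: {0,1,2,5} {3,4}
Adding edge (1,5): both already in same component {0,1,2,5}. No change.
New components: {0,1,2,5} {3,4}
Are 1 and 4 in the same component? no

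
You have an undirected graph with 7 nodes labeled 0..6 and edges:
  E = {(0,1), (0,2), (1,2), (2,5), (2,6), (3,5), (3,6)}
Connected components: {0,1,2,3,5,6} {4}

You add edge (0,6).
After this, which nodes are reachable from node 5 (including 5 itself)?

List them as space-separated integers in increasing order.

Before: nodes reachable from 5: {0,1,2,3,5,6}
Adding (0,6): both endpoints already in same component. Reachability from 5 unchanged.
After: nodes reachable from 5: {0,1,2,3,5,6}

Answer: 0 1 2 3 5 6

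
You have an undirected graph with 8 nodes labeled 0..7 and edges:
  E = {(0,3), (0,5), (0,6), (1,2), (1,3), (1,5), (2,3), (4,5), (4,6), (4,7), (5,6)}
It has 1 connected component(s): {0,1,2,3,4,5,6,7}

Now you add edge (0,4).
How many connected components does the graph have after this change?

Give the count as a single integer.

Initial component count: 1
Add (0,4): endpoints already in same component. Count unchanged: 1.
New component count: 1

Answer: 1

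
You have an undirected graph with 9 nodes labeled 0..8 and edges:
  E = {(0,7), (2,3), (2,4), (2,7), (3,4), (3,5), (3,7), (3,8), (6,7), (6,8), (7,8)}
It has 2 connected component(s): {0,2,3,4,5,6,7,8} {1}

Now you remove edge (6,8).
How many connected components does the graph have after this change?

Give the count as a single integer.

Initial component count: 2
Remove (6,8): not a bridge. Count unchanged: 2.
  After removal, components: {0,2,3,4,5,6,7,8} {1}
New component count: 2

Answer: 2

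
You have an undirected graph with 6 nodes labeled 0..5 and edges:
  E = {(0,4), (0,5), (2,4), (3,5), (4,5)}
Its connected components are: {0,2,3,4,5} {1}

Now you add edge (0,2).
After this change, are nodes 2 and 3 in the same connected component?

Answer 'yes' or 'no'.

Answer: yes

Derivation:
Initial components: {0,2,3,4,5} {1}
Adding edge (0,2): both already in same component {0,2,3,4,5}. No change.
New components: {0,2,3,4,5} {1}
Are 2 and 3 in the same component? yes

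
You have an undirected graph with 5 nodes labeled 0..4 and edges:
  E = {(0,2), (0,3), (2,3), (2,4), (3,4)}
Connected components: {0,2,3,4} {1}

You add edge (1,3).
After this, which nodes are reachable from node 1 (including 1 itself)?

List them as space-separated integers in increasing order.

Answer: 0 1 2 3 4

Derivation:
Before: nodes reachable from 1: {1}
Adding (1,3): merges 1's component with another. Reachability grows.
After: nodes reachable from 1: {0,1,2,3,4}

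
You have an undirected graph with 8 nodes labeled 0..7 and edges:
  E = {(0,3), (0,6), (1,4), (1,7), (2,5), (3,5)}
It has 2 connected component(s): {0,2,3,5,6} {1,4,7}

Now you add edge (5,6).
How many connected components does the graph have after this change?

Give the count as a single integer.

Answer: 2

Derivation:
Initial component count: 2
Add (5,6): endpoints already in same component. Count unchanged: 2.
New component count: 2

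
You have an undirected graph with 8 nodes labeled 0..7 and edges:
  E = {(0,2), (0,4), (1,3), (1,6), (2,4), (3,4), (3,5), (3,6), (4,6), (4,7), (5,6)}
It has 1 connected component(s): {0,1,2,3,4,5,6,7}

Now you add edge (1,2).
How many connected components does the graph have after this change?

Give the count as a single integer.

Answer: 1

Derivation:
Initial component count: 1
Add (1,2): endpoints already in same component. Count unchanged: 1.
New component count: 1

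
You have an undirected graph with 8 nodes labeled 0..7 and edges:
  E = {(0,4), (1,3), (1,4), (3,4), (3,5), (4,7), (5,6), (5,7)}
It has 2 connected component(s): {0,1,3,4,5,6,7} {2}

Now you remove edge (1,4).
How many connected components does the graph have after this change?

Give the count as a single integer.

Initial component count: 2
Remove (1,4): not a bridge. Count unchanged: 2.
  After removal, components: {0,1,3,4,5,6,7} {2}
New component count: 2

Answer: 2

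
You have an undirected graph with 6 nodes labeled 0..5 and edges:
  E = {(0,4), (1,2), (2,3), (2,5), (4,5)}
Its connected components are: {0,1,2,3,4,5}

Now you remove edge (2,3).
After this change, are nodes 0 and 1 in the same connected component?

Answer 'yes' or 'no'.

Answer: yes

Derivation:
Initial components: {0,1,2,3,4,5}
Removing edge (2,3): it was a bridge — component count 1 -> 2.
New components: {0,1,2,4,5} {3}
Are 0 and 1 in the same component? yes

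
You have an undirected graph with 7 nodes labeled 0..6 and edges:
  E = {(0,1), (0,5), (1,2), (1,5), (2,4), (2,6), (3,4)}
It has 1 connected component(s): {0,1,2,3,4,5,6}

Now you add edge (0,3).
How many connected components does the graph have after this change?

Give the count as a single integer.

Answer: 1

Derivation:
Initial component count: 1
Add (0,3): endpoints already in same component. Count unchanged: 1.
New component count: 1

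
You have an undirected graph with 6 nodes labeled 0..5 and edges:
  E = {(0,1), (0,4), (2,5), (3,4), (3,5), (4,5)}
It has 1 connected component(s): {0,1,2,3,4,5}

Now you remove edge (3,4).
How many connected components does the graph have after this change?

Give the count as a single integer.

Answer: 1

Derivation:
Initial component count: 1
Remove (3,4): not a bridge. Count unchanged: 1.
  After removal, components: {0,1,2,3,4,5}
New component count: 1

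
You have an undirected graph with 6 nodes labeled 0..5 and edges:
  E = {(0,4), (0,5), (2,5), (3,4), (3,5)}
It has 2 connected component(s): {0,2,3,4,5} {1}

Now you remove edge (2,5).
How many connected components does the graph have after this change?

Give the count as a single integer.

Initial component count: 2
Remove (2,5): it was a bridge. Count increases: 2 -> 3.
  After removal, components: {0,3,4,5} {1} {2}
New component count: 3

Answer: 3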